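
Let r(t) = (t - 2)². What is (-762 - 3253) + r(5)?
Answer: -4006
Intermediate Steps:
r(t) = (-2 + t)²
(-762 - 3253) + r(5) = (-762 - 3253) + (-2 + 5)² = -4015 + 3² = -4015 + 9 = -4006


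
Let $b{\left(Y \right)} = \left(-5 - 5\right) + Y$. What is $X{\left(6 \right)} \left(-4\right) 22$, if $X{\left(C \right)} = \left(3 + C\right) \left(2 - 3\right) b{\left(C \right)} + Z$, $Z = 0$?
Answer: $-3168$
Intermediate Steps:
$b{\left(Y \right)} = -10 + Y$
$X{\left(C \right)} = \left(-10 + C\right) \left(-3 - C\right)$ ($X{\left(C \right)} = \left(3 + C\right) \left(2 - 3\right) \left(-10 + C\right) + 0 = \left(3 + C\right) \left(-1\right) \left(-10 + C\right) + 0 = \left(-3 - C\right) \left(-10 + C\right) + 0 = \left(-10 + C\right) \left(-3 - C\right) + 0 = \left(-10 + C\right) \left(-3 - C\right)$)
$X{\left(6 \right)} \left(-4\right) 22 = \left(30 - 6^{2} + 7 \cdot 6\right) \left(-4\right) 22 = \left(30 - 36 + 42\right) \left(-4\right) 22 = 36 \left(-4\right) 22 = \left(-144\right) 22 = -3168$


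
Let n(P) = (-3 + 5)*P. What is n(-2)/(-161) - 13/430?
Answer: -373/69230 ≈ -0.0053878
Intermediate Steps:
n(P) = 2*P
n(-2)/(-161) - 13/430 = (2*(-2))/(-161) - 13/430 = -4*(-1/161) - 13*1/430 = 4/161 - 13/430 = -373/69230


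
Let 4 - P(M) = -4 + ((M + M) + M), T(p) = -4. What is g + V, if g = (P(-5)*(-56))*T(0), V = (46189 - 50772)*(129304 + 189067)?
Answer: -1459089141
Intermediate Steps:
V = -1459094293 (V = -4583*318371 = -1459094293)
P(M) = 8 - 3*M (P(M) = 4 - (-4 + ((M + M) + M)) = 4 - (-4 + (2*M + M)) = 4 - (-4 + 3*M) = 4 + (4 - 3*M) = 8 - 3*M)
g = 5152 (g = ((8 - 3*(-5))*(-56))*(-4) = ((8 + 15)*(-56))*(-4) = (23*(-56))*(-4) = -1288*(-4) = 5152)
g + V = 5152 - 1459094293 = -1459089141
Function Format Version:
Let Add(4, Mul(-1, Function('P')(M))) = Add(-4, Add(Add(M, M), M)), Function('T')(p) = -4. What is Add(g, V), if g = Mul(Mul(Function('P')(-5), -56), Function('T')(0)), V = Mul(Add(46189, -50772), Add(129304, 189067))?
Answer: -1459089141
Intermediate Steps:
V = -1459094293 (V = Mul(-4583, 318371) = -1459094293)
Function('P')(M) = Add(8, Mul(-3, M)) (Function('P')(M) = Add(4, Mul(-1, Add(-4, Add(Add(M, M), M)))) = Add(4, Mul(-1, Add(-4, Add(Mul(2, M), M)))) = Add(4, Mul(-1, Add(-4, Mul(3, M)))) = Add(4, Add(4, Mul(-3, M))) = Add(8, Mul(-3, M)))
g = 5152 (g = Mul(Mul(Add(8, Mul(-3, -5)), -56), -4) = Mul(Mul(Add(8, 15), -56), -4) = Mul(Mul(23, -56), -4) = Mul(-1288, -4) = 5152)
Add(g, V) = Add(5152, -1459094293) = -1459089141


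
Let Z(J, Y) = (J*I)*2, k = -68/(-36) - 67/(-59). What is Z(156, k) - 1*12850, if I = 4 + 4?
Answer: -10354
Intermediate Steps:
k = 1606/531 (k = -68*(-1/36) - 67*(-1/59) = 17/9 + 67/59 = 1606/531 ≈ 3.0245)
I = 8
Z(J, Y) = 16*J (Z(J, Y) = (J*8)*2 = (8*J)*2 = 16*J)
Z(156, k) - 1*12850 = 16*156 - 1*12850 = 2496 - 12850 = -10354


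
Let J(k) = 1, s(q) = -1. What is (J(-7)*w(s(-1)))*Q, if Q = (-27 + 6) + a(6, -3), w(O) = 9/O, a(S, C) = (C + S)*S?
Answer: 27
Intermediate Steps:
a(S, C) = S*(C + S)
Q = -3 (Q = (-27 + 6) + 6*(-3 + 6) = -21 + 6*3 = -21 + 18 = -3)
(J(-7)*w(s(-1)))*Q = (1*(9/(-1)))*(-3) = (1*(9*(-1)))*(-3) = (1*(-9))*(-3) = -9*(-3) = 27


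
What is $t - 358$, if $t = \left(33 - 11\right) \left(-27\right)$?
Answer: $-952$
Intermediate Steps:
$t = -594$ ($t = 22 \left(-27\right) = -594$)
$t - 358 = -594 - 358 = -952$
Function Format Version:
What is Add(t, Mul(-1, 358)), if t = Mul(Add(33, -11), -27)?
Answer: -952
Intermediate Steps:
t = -594 (t = Mul(22, -27) = -594)
Add(t, Mul(-1, 358)) = Add(-594, Mul(-1, 358)) = Add(-594, -358) = -952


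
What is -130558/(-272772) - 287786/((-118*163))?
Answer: 20252778841/1311624162 ≈ 15.441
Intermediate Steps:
-130558/(-272772) - 287786/((-118*163)) = -130558*(-1/272772) - 287786/(-19234) = 65279/136386 - 287786*(-1/19234) = 65279/136386 + 143893/9617 = 20252778841/1311624162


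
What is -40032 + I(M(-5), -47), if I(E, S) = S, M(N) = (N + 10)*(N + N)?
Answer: -40079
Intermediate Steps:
M(N) = 2*N*(10 + N) (M(N) = (10 + N)*(2*N) = 2*N*(10 + N))
-40032 + I(M(-5), -47) = -40032 - 47 = -40079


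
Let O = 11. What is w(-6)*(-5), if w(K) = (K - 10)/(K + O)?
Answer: 16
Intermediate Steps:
w(K) = (-10 + K)/(11 + K) (w(K) = (K - 10)/(K + 11) = (-10 + K)/(11 + K))
w(-6)*(-5) = ((-10 - 6)/(11 - 6))*(-5) = (-16/5)*(-5) = ((⅕)*(-16))*(-5) = -16/5*(-5) = 16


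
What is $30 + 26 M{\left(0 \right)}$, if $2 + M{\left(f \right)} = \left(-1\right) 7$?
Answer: $-204$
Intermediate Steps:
$M{\left(f \right)} = -9$ ($M{\left(f \right)} = -2 - 7 = -9$)
$30 + 26 M{\left(0 \right)} = 30 + 26 \left(-9\right) = 30 - 234 = -204$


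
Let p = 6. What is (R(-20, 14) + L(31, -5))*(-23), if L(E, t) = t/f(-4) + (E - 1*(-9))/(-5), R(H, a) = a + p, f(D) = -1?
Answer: -391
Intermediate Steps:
R(H, a) = 6 + a (R(H, a) = a + 6 = 6 + a)
L(E, t) = -9/5 - t - E/5 (L(E, t) = t/(-1) + (E - 1*(-9))/(-5) = t*(-1) + (E + 9)*(-⅕) = -t + (9 + E)*(-⅕) = -t + (-9/5 - E/5) = -9/5 - t - E/5)
(R(-20, 14) + L(31, -5))*(-23) = ((6 + 14) + (-9/5 - 1*(-5) - ⅕*31))*(-23) = (20 + (-9/5 + 5 - 31/5))*(-23) = (20 - 3)*(-23) = 17*(-23) = -391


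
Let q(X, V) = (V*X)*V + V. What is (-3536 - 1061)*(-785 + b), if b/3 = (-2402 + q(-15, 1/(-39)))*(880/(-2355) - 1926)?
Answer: -130236932854547/2041 ≈ -6.3810e+10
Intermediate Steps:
q(X, V) = V + X*V² (q(X, V) = X*V² + V = V + X*V²)
b = 28332455536/2041 (b = 3*((-2402 + (1 - 15/(-39))/(-39))*(880/(-2355) - 1926)) = 3*((-2402 - (1 - 1/39*(-15))/39)*(880*(-1/2355) - 1926)) = 3*((-2402 - (1 + 5/13)/39)*(-176/471 - 1926)) = 3*((-2402 - 1/39*18/13)*(-907322/471)) = 3*((-2402 - 6/169)*(-907322/471)) = 3*(-405944/169*(-907322/471)) = 3*(28332455536/6123) = 28332455536/2041 ≈ 1.3882e+7)
(-3536 - 1061)*(-785 + b) = (-3536 - 1061)*(-785 + 28332455536/2041) = -4597*28330853351/2041 = -130236932854547/2041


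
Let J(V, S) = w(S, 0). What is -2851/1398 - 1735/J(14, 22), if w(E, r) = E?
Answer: -622063/7689 ≈ -80.903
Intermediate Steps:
J(V, S) = S
-2851/1398 - 1735/J(14, 22) = -2851/1398 - 1735/22 = -622063/7689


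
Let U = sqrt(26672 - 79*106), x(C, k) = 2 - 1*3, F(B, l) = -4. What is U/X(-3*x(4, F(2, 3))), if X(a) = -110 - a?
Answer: -sqrt(18298)/113 ≈ -1.1971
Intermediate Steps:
x(C, k) = -1 (x(C, k) = 2 - 3 = -1)
U = sqrt(18298) (U = sqrt(26672 - 8374) = sqrt(18298) ≈ 135.27)
U/X(-3*x(4, F(2, 3))) = sqrt(18298)/(-110 - (-3)*(-1)) = sqrt(18298)/(-110 - 1*3) = sqrt(18298)/(-110 - 3) = sqrt(18298)/(-113) = sqrt(18298)*(-1/113) = -sqrt(18298)/113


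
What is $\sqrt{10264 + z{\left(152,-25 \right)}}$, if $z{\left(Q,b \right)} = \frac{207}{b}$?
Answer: $\frac{\sqrt{256393}}{5} \approx 101.27$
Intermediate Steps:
$\sqrt{10264 + z{\left(152,-25 \right)}} = \sqrt{10264 + \frac{207}{-25}} = \sqrt{10264 + 207 \left(- \frac{1}{25}\right)} = \sqrt{10264 - \frac{207}{25}} = \sqrt{\frac{256393}{25}} = \frac{\sqrt{256393}}{5}$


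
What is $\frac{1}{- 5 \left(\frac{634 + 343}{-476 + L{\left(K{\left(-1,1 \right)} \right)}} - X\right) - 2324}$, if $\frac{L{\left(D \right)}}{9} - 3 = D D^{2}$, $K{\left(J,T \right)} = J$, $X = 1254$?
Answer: $\frac{458}{1812153} \approx 0.00025274$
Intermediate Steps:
$L{\left(D \right)} = 27 + 9 D^{3}$ ($L{\left(D \right)} = 27 + 9 D D^{2} = 27 + 9 D^{3}$)
$\frac{1}{- 5 \left(\frac{634 + 343}{-476 + L{\left(K{\left(-1,1 \right)} \right)}} - X\right) - 2324} = \frac{1}{- 5 \left(\frac{634 + 343}{-476 + \left(27 + 9 \left(-1\right)^{3}\right)} - 1254\right) - 2324} = \frac{1}{- 5 \left(\frac{977}{-476 + \left(27 + 9 \left(-1\right)\right)} - 1254\right) - 2324} = \frac{1}{- 5 \left(\frac{977}{-476 + \left(27 - 9\right)} - 1254\right) - 2324} = \frac{1}{- 5 \left(\frac{977}{-476 + 18} - 1254\right) - 2324} = \frac{1}{- 5 \left(\frac{977}{-458} - 1254\right) - 2324} = \frac{1}{- 5 \left(977 \left(- \frac{1}{458}\right) - 1254\right) - 2324} = \frac{1}{- 5 \left(- \frac{977}{458} - 1254\right) - 2324} = \frac{1}{\left(-5\right) \left(- \frac{575309}{458}\right) - 2324} = \frac{1}{\frac{2876545}{458} - 2324} = \frac{1}{\frac{1812153}{458}} = \frac{458}{1812153}$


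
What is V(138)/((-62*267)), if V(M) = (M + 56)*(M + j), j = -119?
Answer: -1843/8277 ≈ -0.22267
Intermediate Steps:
V(M) = (-119 + M)*(56 + M) (V(M) = (M + 56)*(M - 119) = (56 + M)*(-119 + M) = (-119 + M)*(56 + M))
V(138)/((-62*267)) = (-6664 + 138**2 - 63*138)/((-62*267)) = (-6664 + 19044 - 8694)/(-16554) = 3686*(-1/16554) = -1843/8277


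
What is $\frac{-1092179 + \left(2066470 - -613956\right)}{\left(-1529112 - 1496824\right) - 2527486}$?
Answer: $- \frac{1588247}{5553422} \approx -0.28599$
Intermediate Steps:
$\frac{-1092179 + \left(2066470 - -613956\right)}{\left(-1529112 - 1496824\right) - 2527486} = \frac{-1092179 + \left(2066470 + 613956\right)}{\left(-1529112 - 1496824\right) - 2527486} = \frac{-1092179 + 2680426}{-3025936 - 2527486} = \frac{1588247}{-5553422} = 1588247 \left(- \frac{1}{5553422}\right) = - \frac{1588247}{5553422}$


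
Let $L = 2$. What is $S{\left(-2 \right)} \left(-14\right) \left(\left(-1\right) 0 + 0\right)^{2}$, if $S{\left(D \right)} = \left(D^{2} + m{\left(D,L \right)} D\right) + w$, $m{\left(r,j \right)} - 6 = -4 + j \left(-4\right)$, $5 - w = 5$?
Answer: $0$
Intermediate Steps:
$w = 0$ ($w = 5 - 5 = 0$)
$m{\left(r,j \right)} = 2 - 4 j$ ($m{\left(r,j \right)} = 6 + \left(-4 + j \left(-4\right)\right) = 6 - \left(4 + 4 j\right) = 2 - 4 j$)
$S{\left(D \right)} = D^{2} - 6 D$ ($S{\left(D \right)} = \left(D^{2} + \left(2 - 8\right) D\right) + 0 = \left(D^{2} - 6 D\right) + 0 = D^{2} - 6 D$)
$S{\left(-2 \right)} \left(-14\right) \left(\left(-1\right) 0 + 0\right)^{2} = - 2 \left(-6 - 2\right) \left(-14\right) \left(\left(-1\right) 0 + 0\right)^{2} = \left(-2\right) \left(-8\right) \left(-14\right) \left(0 + 0\right)^{2} = 16 \left(-14\right) 0^{2} = \left(-224\right) 0 = 0$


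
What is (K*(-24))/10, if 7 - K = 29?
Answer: 264/5 ≈ 52.800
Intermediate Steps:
K = -22 (K = 7 - 1*29 = 7 - 29 = -22)
(K*(-24))/10 = -22*(-24)/10 = 528*(⅒) = 264/5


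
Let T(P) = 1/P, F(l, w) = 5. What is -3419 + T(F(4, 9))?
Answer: -17094/5 ≈ -3418.8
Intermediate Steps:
-3419 + T(F(4, 9)) = -3419 + 1/5 = -3419 + ⅕ = -17094/5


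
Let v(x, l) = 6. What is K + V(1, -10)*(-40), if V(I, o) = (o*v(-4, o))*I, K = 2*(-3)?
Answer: 2394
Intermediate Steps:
K = -6
V(I, o) = 6*I*o (V(I, o) = (o*6)*I = (6*o)*I = 6*I*o)
K + V(1, -10)*(-40) = -6 + (6*1*(-10))*(-40) = -6 - 60*(-40) = -6 + 2400 = 2394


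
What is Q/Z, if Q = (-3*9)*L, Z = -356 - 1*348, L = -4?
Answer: -27/176 ≈ -0.15341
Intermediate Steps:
Z = -704 (Z = -356 - 348 = -704)
Q = 108 (Q = -3*9*(-4) = -27*(-4) = 108)
Q/Z = 108/(-704) = 108*(-1/704) = -27/176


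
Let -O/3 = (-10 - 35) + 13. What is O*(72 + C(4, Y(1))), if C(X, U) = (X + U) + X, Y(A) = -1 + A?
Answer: 7680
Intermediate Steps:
C(X, U) = U + 2*X (C(X, U) = (U + X) + X = U + 2*X)
O = 96 (O = -3*((-10 - 35) + 13) = -3*(-45 + 13) = -3*(-32) = 96)
O*(72 + C(4, Y(1))) = 96*(72 + ((-1 + 1) + 2*4)) = 96*(72 + (0 + 8)) = 96*(72 + 8) = 96*80 = 7680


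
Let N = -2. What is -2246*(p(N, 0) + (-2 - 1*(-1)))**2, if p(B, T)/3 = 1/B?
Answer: -28075/2 ≈ -14038.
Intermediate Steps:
p(B, T) = 3/B (p(B, T) = 3*(1/B) = 3/B)
-2246*(p(N, 0) + (-2 - 1*(-1)))**2 = -2246*(3/(-2) + (-2 - 1*(-1)))**2 = -2246*(3*(-1/2) + (-2 + 1))**2 = -2246*(-3/2 - 1)**2 = -2246*(-5/2)**2 = -2246*25/4 = -28075/2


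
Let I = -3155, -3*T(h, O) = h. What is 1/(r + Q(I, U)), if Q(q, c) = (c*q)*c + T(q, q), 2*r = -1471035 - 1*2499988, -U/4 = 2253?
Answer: -6/1537433512679 ≈ -3.9026e-12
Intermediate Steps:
U = -9012 (U = -4*2253 = -9012)
T(h, O) = -h/3
r = -3971023/2 (r = (-1471035 - 1*2499988)/2 = (-1471035 - 2499988)/2 = (1/2)*(-3971023) = -3971023/2 ≈ -1.9855e+6)
Q(q, c) = -q/3 + q*c**2 (Q(q, c) = (c*q)*c - q/3 = q*c**2 - q/3 = -q/3 + q*c**2)
1/(r + Q(I, U)) = 1/(-3971023/2 - 3155*(-1/3 + (-9012)**2)) = 1/(-3971023/2 - 3155*(-1/3 + 81216144)) = 1/(-3971023/2 - 3155*243648431/3) = 1/(-3971023/2 - 768710799805/3) = 1/(-1537433512679/6) = -6/1537433512679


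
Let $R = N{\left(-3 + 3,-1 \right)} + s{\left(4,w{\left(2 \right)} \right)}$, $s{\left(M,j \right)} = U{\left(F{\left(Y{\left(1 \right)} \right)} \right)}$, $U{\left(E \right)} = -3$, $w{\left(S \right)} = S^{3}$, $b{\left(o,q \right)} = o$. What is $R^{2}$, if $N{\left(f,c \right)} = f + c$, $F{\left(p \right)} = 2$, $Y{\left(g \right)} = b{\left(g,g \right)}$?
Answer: $16$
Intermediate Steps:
$Y{\left(g \right)} = g$
$N{\left(f,c \right)} = c + f$
$s{\left(M,j \right)} = -3$
$R = -4$ ($R = \left(-1 + \left(-3 + 3\right)\right) - 3 = \left(-1 + 0\right) - 3 = -1 - 3 = -4$)
$R^{2} = \left(-4\right)^{2} = 16$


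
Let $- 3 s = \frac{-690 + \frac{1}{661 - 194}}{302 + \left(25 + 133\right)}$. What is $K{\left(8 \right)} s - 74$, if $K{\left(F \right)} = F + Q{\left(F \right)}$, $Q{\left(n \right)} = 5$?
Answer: $- \frac{43501063}{644460} \approx -67.5$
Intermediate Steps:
$K{\left(F \right)} = 5 + F$ ($K{\left(F \right)} = F + 5 = 5 + F$)
$s = \frac{322229}{644460}$ ($s = - \frac{\left(-690 + \frac{1}{661 - 194}\right) \frac{1}{302 + \left(25 + 133\right)}}{3} = - \frac{\left(-690 + \frac{1}{467}\right) \frac{1}{302 + 158}}{3} = - \frac{\left(-690 + \frac{1}{467}\right) \frac{1}{460}}{3} = - \frac{\left(- \frac{322229}{467}\right) \frac{1}{460}}{3} = \left(- \frac{1}{3}\right) \left(- \frac{322229}{214820}\right) = \frac{322229}{644460} \approx 0.5$)
$K{\left(8 \right)} s - 74 = \left(5 + 8\right) \frac{322229}{644460} - 74 = 13 \cdot \frac{322229}{644460} - 74 = \frac{4188977}{644460} - 74 = - \frac{43501063}{644460}$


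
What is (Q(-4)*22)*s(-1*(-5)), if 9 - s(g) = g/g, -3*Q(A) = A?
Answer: 704/3 ≈ 234.67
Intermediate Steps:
Q(A) = -A/3
s(g) = 8 (s(g) = 9 - g/g = 9 - 1*1 = 9 - 1 = 8)
(Q(-4)*22)*s(-1*(-5)) = (-⅓*(-4)*22)*8 = ((4/3)*22)*8 = (88/3)*8 = 704/3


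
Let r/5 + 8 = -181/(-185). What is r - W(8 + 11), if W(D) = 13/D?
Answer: -25162/703 ≈ -35.792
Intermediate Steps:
r = -1299/37 (r = -40 + 5*(-181/(-185)) = -40 + 5*(-181*(-1/185)) = -40 + 5*(181/185) = -40 + 181/37 = -1299/37 ≈ -35.108)
r - W(8 + 11) = -1299/37 - 13/(8 + 11) = -1299/37 - 13/19 = -25162/703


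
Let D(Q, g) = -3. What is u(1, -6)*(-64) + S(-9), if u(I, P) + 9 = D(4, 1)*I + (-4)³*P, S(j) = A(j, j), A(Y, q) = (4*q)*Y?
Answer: -23484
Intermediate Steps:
A(Y, q) = 4*Y*q
S(j) = 4*j² (S(j) = 4*j*j = 4*j²)
u(I, P) = -9 - 64*P - 3*I (u(I, P) = -9 + (-3*I + (-4)³*P) = -9 + (-3*I - 64*P) = -9 + (-64*P - 3*I) = -9 - 64*P - 3*I)
u(1, -6)*(-64) + S(-9) = (-9 - 64*(-6) - 3*1)*(-64) + 4*(-9)² = (-9 + 384 - 3)*(-64) + 4*81 = 372*(-64) + 324 = -23808 + 324 = -23484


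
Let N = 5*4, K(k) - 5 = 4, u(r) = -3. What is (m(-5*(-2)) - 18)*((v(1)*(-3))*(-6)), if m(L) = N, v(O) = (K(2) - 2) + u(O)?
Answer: 144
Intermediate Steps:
K(k) = 9 (K(k) = 5 + 4 = 9)
v(O) = 4 (v(O) = (9 - 2) - 3 = 7 - 3 = 4)
N = 20
m(L) = 20
(m(-5*(-2)) - 18)*((v(1)*(-3))*(-6)) = (20 - 18)*((4*(-3))*(-6)) = 2*(-12*(-6)) = 2*72 = 144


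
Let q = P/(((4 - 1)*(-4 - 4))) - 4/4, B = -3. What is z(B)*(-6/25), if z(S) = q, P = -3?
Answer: 21/100 ≈ 0.21000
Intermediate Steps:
q = -7/8 (q = -3*1/((-4 - 4)*(4 - 1)) - 4/4 = -3/(3*(-8)) - 4*¼ = -3/(-24) - 1 = -3*(-1/24) - 1 = ⅛ - 1 = -7/8 ≈ -0.87500)
z(S) = -7/8
z(B)*(-6/25) = -(-21)/(4*25) = -7/8*(-6/25) = 21/100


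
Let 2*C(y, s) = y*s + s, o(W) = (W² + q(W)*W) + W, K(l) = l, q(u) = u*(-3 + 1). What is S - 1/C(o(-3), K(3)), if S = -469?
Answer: -15475/33 ≈ -468.94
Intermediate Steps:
q(u) = -2*u (q(u) = u*(-2) = -2*u)
o(W) = W - W² (o(W) = (W² + (-2*W)*W) + W = (W² - 2*W²) + W = -W² + W = W - W²)
C(y, s) = s/2 + s*y/2 (C(y, s) = (y*s + s)/2 = (s*y + s)/2 = (s + s*y)/2 = s/2 + s*y/2)
S - 1/C(o(-3), K(3)) = -469 - 1/((½)*3*(1 - 3*(1 - 1*(-3)))) = -469 - 1/((½)*3*(1 - 3*(1 + 3))) = -469 - 1/((½)*3*(1 - 3*4)) = -469 - 1/((½)*3*(1 - 12)) = -469 - 1/((½)*3*(-11)) = -469 - 1/(-33/2) = -469 - 1*(-2/33) = -469 + 2/33 = -15475/33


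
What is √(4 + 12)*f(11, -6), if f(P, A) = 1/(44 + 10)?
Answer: 2/27 ≈ 0.074074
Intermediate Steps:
f(P, A) = 1/54
√(4 + 12)*f(11, -6) = √(4 + 12)*(1/54) = √16*(1/54) = 4*(1/54) = 2/27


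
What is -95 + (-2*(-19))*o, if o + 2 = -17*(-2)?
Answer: 1121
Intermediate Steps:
o = 32 (o = -2 - 17*(-2) = -2 + 34 = 32)
-95 + (-2*(-19))*o = -95 - 2*(-19)*32 = -95 + 38*32 = -95 + 1216 = 1121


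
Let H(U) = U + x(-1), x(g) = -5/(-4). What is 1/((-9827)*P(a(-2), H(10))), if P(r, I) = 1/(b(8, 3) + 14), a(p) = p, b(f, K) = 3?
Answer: -17/9827 ≈ -0.0017299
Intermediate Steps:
x(g) = 5/4 (x(g) = -5*(-1/4) = 5/4)
H(U) = 5/4 + U (H(U) = U + 5/4 = 5/4 + U)
P(r, I) = 1/17 (P(r, I) = 1/(3 + 14) = 1/17)
1/((-9827)*P(a(-2), H(10))) = 1/((-9827)*(1/17)) = -1/9827*17 = -17/9827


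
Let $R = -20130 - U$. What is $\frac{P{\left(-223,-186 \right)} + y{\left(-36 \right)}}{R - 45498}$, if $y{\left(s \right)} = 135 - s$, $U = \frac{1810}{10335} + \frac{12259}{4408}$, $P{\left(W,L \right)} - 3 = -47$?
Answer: $- \frac{1157139672}{597985694057} \approx -0.0019351$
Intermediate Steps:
$P{\left(W,L \right)} = -44$ ($P{\left(W,L \right)} = 3 - 47 = -44$)
$U = \frac{26935049}{9111336}$ ($U = 1810 \cdot \frac{1}{10335} + 12259 \cdot \frac{1}{4408} = \frac{362}{2067} + \frac{12259}{4408} = \frac{26935049}{9111336} \approx 2.9562$)
$R = - \frac{183438128729}{9111336}$ ($R = -20130 - \frac{26935049}{9111336} = - \frac{183438128729}{9111336} \approx -20133.0$)
$\frac{P{\left(-223,-186 \right)} + y{\left(-36 \right)}}{R - 45498} = \frac{-44 + \left(135 - -36\right)}{- \frac{183438128729}{9111336} - 45498} = \frac{-44 + \left(135 + 36\right)}{- \frac{597985694057}{9111336}} = \left(-44 + 171\right) \left(- \frac{9111336}{597985694057}\right) = 127 \left(- \frac{9111336}{597985694057}\right) = - \frac{1157139672}{597985694057}$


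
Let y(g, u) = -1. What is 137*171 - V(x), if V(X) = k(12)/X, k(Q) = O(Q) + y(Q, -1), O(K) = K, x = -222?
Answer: 5200805/222 ≈ 23427.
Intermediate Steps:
k(Q) = -1 + Q (k(Q) = Q - 1 = -1 + Q)
V(X) = 11/X (V(X) = (-1 + 12)/X = 11/X)
137*171 - V(x) = 137*171 - 11/(-222) = 23427 - 11*(-1)/222 = 23427 - 1*(-11/222) = 23427 + 11/222 = 5200805/222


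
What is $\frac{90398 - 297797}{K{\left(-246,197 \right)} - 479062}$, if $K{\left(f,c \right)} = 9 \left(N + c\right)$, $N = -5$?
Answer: $\frac{207399}{477334} \approx 0.43449$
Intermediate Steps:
$K{\left(f,c \right)} = -45 + 9 c$ ($K{\left(f,c \right)} = 9 \left(-5 + c\right) = -45 + 9 c$)
$\frac{90398 - 297797}{K{\left(-246,197 \right)} - 479062} = \frac{90398 - 297797}{\left(-45 + 9 \cdot 197\right) - 479062} = - \frac{207399}{\left(-45 + 1773\right) - 479062} = - \frac{207399}{1728 - 479062} = - \frac{207399}{-477334} = \left(-207399\right) \left(- \frac{1}{477334}\right) = \frac{207399}{477334}$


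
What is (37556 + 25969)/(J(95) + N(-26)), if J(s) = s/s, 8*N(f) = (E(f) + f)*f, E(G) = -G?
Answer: 63525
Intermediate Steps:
N(f) = 0 (N(f) = ((-f + f)*f)/8 = (0*f)/8 = (⅛)*0 = 0)
J(s) = 1
(37556 + 25969)/(J(95) + N(-26)) = (37556 + 25969)/(1 + 0) = 63525/1 = 63525*1 = 63525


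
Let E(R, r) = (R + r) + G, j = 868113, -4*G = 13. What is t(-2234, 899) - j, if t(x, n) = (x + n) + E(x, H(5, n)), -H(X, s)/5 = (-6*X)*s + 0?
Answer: -2947341/4 ≈ -7.3684e+5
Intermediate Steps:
G = -13/4 (G = -¼*13 = -13/4 ≈ -3.2500)
H(X, s) = 30*X*s (H(X, s) = -5*((-6*X)*s + 0) = -5*(-6*X*s + 0) = -(-30)*X*s = 30*X*s)
E(R, r) = -13/4 + R + r (E(R, r) = (R + r) - 13/4 = -13/4 + R + r)
t(x, n) = -13/4 + 2*x + 151*n (t(x, n) = (x + n) + (-13/4 + x + 30*5*n) = (n + x) + (-13/4 + x + 150*n) = -13/4 + 2*x + 151*n)
t(-2234, 899) - j = (-13/4 + 2*(-2234) + 151*899) - 1*868113 = (-13/4 - 4468 + 135749) - 868113 = 525111/4 - 868113 = -2947341/4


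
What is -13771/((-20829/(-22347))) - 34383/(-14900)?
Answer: -1528205945931/103450700 ≈ -14772.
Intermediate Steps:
-13771/((-20829/(-22347))) - 34383/(-14900) = -13771/((-20829*(-1/22347))) - 34383*(-1/14900) = -13771/6943/7449 + 34383/14900 = -13771*7449/6943 + 34383/14900 = -102580179/6943 + 34383/14900 = -1528205945931/103450700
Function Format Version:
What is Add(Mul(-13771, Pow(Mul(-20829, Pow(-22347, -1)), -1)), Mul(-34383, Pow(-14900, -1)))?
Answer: Rational(-1528205945931, 103450700) ≈ -14772.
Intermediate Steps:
Add(Mul(-13771, Pow(Mul(-20829, Pow(-22347, -1)), -1)), Mul(-34383, Pow(-14900, -1))) = Add(Mul(-13771, Pow(Mul(-20829, Rational(-1, 22347)), -1)), Mul(-34383, Rational(-1, 14900))) = Add(Mul(-13771, Pow(Rational(6943, 7449), -1)), Rational(34383, 14900)) = Add(Mul(-13771, Rational(7449, 6943)), Rational(34383, 14900)) = Add(Rational(-102580179, 6943), Rational(34383, 14900)) = Rational(-1528205945931, 103450700)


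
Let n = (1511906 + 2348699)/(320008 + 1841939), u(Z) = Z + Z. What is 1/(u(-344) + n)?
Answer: -2161947/1483558931 ≈ -0.0014573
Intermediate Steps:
u(Z) = 2*Z
n = 3860605/2161947 ≈ 1.7857
1/(u(-344) + n) = 1/(2*(-344) + 3860605/2161947) = 1/(-688 + 3860605/2161947) = 1/(-1483558931/2161947) = -2161947/1483558931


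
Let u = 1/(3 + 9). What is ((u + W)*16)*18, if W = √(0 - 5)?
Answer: 24 + 288*I*√5 ≈ 24.0 + 643.99*I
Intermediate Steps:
W = I*√5 (W = √(-5) = I*√5 ≈ 2.2361*I)
u = 1/12 ≈ 0.083333
((u + W)*16)*18 = ((1/12 + I*√5)*16)*18 = (4/3 + 16*I*√5)*18 = 24 + 288*I*√5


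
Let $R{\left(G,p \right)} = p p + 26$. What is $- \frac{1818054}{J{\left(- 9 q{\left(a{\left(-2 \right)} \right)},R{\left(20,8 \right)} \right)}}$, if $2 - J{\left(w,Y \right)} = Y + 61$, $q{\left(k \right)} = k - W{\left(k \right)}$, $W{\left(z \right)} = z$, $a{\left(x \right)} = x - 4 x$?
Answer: $\frac{1818054}{149} \approx 12202.0$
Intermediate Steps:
$a{\left(x \right)} = - 3 x$
$q{\left(k \right)} = 0$ ($q{\left(k \right)} = k - k = 0$)
$R{\left(G,p \right)} = 26 + p^{2}$ ($R{\left(G,p \right)} = p^{2} + 26 = 26 + p^{2}$)
$J{\left(w,Y \right)} = -59 - Y$ ($J{\left(w,Y \right)} = 2 - \left(Y + 61\right) = 2 - \left(61 + Y\right) = -59 - Y$)
$- \frac{1818054}{J{\left(- 9 q{\left(a{\left(-2 \right)} \right)},R{\left(20,8 \right)} \right)}} = - \frac{1818054}{-59 - \left(26 + 8^{2}\right)} = - \frac{1818054}{-59 - \left(26 + 64\right)} = - \frac{1818054}{-59 - 90} = - \frac{1818054}{-149} = \left(-1818054\right) \left(- \frac{1}{149}\right) = \frac{1818054}{149}$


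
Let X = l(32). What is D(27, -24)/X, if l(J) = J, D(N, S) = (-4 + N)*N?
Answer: 621/32 ≈ 19.406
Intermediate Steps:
D(N, S) = N*(-4 + N)
X = 32
D(27, -24)/X = (27*(-4 + 27))/32 = (27*23)*(1/32) = 621*(1/32) = 621/32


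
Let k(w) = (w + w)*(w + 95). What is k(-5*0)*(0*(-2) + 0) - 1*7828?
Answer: -7828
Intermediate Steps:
k(w) = 2*w*(95 + w) (k(w) = (2*w)*(95 + w) = 2*w*(95 + w))
k(-5*0)*(0*(-2) + 0) - 1*7828 = (2*(-5*0)*(95 - 5*0))*(0*(-2) + 0) - 1*7828 = (2*0*(95 + 0))*(0 + 0) - 7828 = (2*0*95)*0 - 7828 = 0*0 - 7828 = 0 - 7828 = -7828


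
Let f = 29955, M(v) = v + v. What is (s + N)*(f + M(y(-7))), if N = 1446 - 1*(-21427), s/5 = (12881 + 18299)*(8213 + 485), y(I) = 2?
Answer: 40625634506007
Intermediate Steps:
M(v) = 2*v
s = 1356018200 (s = 5*((12881 + 18299)*(8213 + 485)) = 5*(31180*8698) = 5*271203640 = 1356018200)
N = 22873 (N = 1446 + 21427 = 22873)
(s + N)*(f + M(y(-7))) = (1356018200 + 22873)*(29955 + 2*2) = 1356041073*(29955 + 4) = 1356041073*29959 = 40625634506007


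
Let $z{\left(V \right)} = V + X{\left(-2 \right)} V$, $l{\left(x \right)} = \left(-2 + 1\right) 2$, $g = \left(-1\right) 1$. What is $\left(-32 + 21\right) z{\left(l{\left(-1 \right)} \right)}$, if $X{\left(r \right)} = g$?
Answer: $0$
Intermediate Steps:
$g = -1$
$X{\left(r \right)} = -1$
$l{\left(x \right)} = -2$ ($l{\left(x \right)} = \left(-1\right) 2 = -2$)
$z{\left(V \right)} = 0$ ($z{\left(V \right)} = V - V = 0$)
$\left(-32 + 21\right) z{\left(l{\left(-1 \right)} \right)} = \left(-32 + 21\right) 0 = \left(-11\right) 0 = 0$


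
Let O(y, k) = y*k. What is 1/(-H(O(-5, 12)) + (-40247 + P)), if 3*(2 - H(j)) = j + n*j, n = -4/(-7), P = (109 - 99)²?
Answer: -7/281263 ≈ -2.4888e-5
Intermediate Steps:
O(y, k) = k*y
P = 100 (P = 10² = 100)
n = 4/7 (n = -4*(-⅐) = 4/7 ≈ 0.57143)
H(j) = 2 - 11*j/21 (H(j) = 2 - (j + 4*j/7)/3 = 2 - 11*j/21)
1/(-H(O(-5, 12)) + (-40247 + P)) = 1/(-(2 - 44*(-5)/7) + (-40247 + 100)) = 1/(-(2 - 11/21*(-60)) - 40147) = 1/(-(2 + 220/7) - 40147) = 1/(-1*234/7 - 40147) = 1/(-234/7 - 40147) = 1/(-281263/7) = -7/281263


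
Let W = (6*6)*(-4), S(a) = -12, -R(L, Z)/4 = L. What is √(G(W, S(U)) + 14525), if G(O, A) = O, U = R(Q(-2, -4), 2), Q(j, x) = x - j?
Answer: √14381 ≈ 119.92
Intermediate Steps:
R(L, Z) = -4*L
U = 8 (U = -4*(-4 - 1*(-2)) = -4*(-4 + 2) = -4*(-2) = 8)
W = -144 (W = 36*(-4) = -144)
√(G(W, S(U)) + 14525) = √(-144 + 14525) = √14381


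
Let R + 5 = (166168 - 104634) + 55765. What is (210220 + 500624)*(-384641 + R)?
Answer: -190042010868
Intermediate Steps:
R = 117294 (R = -5 + ((166168 - 104634) + 55765) = -5 + (61534 + 55765) = -5 + 117299 = 117294)
(210220 + 500624)*(-384641 + R) = (210220 + 500624)*(-384641 + 117294) = 710844*(-267347) = -190042010868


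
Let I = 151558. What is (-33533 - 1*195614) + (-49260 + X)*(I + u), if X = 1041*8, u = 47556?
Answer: -8150363395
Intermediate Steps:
X = 8328
(-33533 - 1*195614) + (-49260 + X)*(I + u) = (-33533 - 1*195614) + (-49260 + 8328)*(151558 + 47556) = (-33533 - 195614) - 40932*199114 = -229147 - 8150134248 = -8150363395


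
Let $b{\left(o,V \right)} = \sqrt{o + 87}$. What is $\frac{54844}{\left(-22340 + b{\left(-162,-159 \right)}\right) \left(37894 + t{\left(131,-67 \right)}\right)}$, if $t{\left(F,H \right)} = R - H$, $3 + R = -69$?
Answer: $- \frac{245042992}{3781895650015} - \frac{54844 i \sqrt{3}}{3781895650015} \approx -6.4794 \cdot 10^{-5} - 2.5118 \cdot 10^{-8} i$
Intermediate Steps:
$R = -72$ ($R = -3 - 69 = -72$)
$b{\left(o,V \right)} = \sqrt{87 + o}$
$t{\left(F,H \right)} = -72 - H$
$\frac{54844}{\left(-22340 + b{\left(-162,-159 \right)}\right) \left(37894 + t{\left(131,-67 \right)}\right)} = \frac{54844}{\left(-22340 + \sqrt{87 - 162}\right) \left(37894 - 5\right)} = \frac{54844}{\left(-22340 + \sqrt{-75}\right) \left(37894 + \left(-72 + 67\right)\right)} = \frac{54844}{\left(-22340 + 5 i \sqrt{3}\right) \left(37894 - 5\right)} = \frac{54844}{\left(-22340 + 5 i \sqrt{3}\right) 37889} = \frac{54844}{-846440260 + 189445 i \sqrt{3}}$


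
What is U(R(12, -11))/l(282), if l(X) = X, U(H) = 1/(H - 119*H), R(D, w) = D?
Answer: -1/399312 ≈ -2.5043e-6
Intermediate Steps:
U(H) = -1/(118*H) (U(H) = 1/(-118*H) = -1/(118*H))
U(R(12, -11))/l(282) = -1/118/12/282 = -1/118*1/12*(1/282) = -1/1416*1/282 = -1/399312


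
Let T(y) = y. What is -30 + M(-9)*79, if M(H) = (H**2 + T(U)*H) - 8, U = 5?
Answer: 2182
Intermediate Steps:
M(H) = -8 + H**2 + 5*H (M(H) = (H**2 + 5*H) - 8 = -8 + H**2 + 5*H)
-30 + M(-9)*79 = -30 + (-8 + (-9)**2 + 5*(-9))*79 = -30 + (-8 + 81 - 45)*79 = -30 + 28*79 = -30 + 2212 = 2182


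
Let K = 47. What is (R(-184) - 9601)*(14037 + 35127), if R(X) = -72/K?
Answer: -22188647316/47 ≈ -4.7210e+8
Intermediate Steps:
R(X) = -72/47
(R(-184) - 9601)*(14037 + 35127) = (-72/47 - 9601)*(14037 + 35127) = -451319/47*49164 = -22188647316/47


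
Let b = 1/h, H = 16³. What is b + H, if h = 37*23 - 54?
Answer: 3264513/797 ≈ 4096.0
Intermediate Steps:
H = 4096
h = 797 (h = 851 - 54 = 797)
b = 1/797 ≈ 0.0012547
b + H = 1/797 + 4096 = 3264513/797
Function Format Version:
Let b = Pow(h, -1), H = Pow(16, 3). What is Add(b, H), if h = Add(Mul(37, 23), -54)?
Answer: Rational(3264513, 797) ≈ 4096.0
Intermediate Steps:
H = 4096
h = 797 (h = Add(851, -54) = 797)
b = Rational(1, 797) (b = Pow(797, -1) = Rational(1, 797) ≈ 0.0012547)
Add(b, H) = Add(Rational(1, 797), 4096) = Rational(3264513, 797)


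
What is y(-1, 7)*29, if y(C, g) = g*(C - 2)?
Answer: -609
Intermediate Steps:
y(C, g) = g*(-2 + C)
y(-1, 7)*29 = (7*(-2 - 1))*29 = (7*(-3))*29 = -21*29 = -609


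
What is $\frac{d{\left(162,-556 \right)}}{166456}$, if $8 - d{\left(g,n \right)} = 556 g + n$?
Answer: $- \frac{22377}{41614} \approx -0.53773$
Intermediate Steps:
$d{\left(g,n \right)} = 8 - n - 556 g$ ($d{\left(g,n \right)} = 8 - \left(556 g + n\right) = 8 - \left(n + 556 g\right) = 8 - n - 556 g$)
$\frac{d{\left(162,-556 \right)}}{166456} = \frac{8 - -556 - 90072}{166456} = \left(8 + 556 - 90072\right) \frac{1}{166456} = \left(-89508\right) \frac{1}{166456} = - \frac{22377}{41614}$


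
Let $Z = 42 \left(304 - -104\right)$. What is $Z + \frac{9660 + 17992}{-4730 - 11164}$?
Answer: $\frac{136165966}{7947} \approx 17134.0$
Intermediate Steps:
$Z = 17136$ ($Z = 42 \left(304 + 104\right) = 42 \cdot 408 = 17136$)
$Z + \frac{9660 + 17992}{-4730 - 11164} = 17136 + \frac{9660 + 17992}{-4730 - 11164} = 17136 + \frac{27652}{-15894} = 17136 + 27652 \left(- \frac{1}{15894}\right) = 17136 - \frac{13826}{7947} = \frac{136165966}{7947}$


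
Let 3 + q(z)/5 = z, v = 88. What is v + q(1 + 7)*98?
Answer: 2538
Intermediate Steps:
q(z) = -15 + 5*z
v + q(1 + 7)*98 = 88 + (-15 + 5*(1 + 7))*98 = 88 + (-15 + 5*8)*98 = 88 + (-15 + 40)*98 = 88 + 25*98 = 88 + 2450 = 2538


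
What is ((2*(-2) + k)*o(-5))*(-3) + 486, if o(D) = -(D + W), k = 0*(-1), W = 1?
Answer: 534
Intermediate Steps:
k = 0
o(D) = -1 - D (o(D) = -(D + 1) = -(1 + D) = -1 - D)
((2*(-2) + k)*o(-5))*(-3) + 486 = ((2*(-2) + 0)*(-1 - 1*(-5)))*(-3) + 486 = ((-4 + 0)*(-1 + 5))*(-3) + 486 = -4*4*(-3) + 486 = -16*(-3) + 486 = 48 + 486 = 534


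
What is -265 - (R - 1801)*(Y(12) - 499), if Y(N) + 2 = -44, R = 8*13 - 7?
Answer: -928945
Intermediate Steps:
R = 97 (R = 104 - 7 = 97)
Y(N) = -46 (Y(N) = -2 - 44 = -46)
-265 - (R - 1801)*(Y(12) - 499) = -265 - (97 - 1801)*(-46 - 499) = -265 - (-1704)*(-545) = -265 - 1*928680 = -265 - 928680 = -928945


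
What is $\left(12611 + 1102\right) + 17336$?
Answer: $31049$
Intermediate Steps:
$\left(12611 + 1102\right) + 17336 = 13713 + 17336 = 31049$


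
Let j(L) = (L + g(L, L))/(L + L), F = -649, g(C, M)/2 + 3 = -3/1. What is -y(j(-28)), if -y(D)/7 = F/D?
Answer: -31801/5 ≈ -6360.2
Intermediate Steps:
g(C, M) = -12 (g(C, M) = -6 + 2*(-3/1) = -6 + 2*(-3*1) = -6 + 2*(-3) = -6 - 6 = -12)
j(L) = (-12 + L)/(2*L) (j(L) = (L - 12)/(L + L) = (-12 + L)/((2*L)) = (-12 + L)*(1/(2*L)) = (-12 + L)/(2*L))
y(D) = 4543/D (y(D) = -(-4543)/D = 4543/D)
-y(j(-28)) = -4543/((1/2)*(-12 - 28)/(-28)) = -4543/((1/2)*(-1/28)*(-40)) = -4543/5/7 = -4543*7/5 = -1*31801/5 = -31801/5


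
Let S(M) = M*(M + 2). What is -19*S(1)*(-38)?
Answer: 2166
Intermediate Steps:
S(M) = M*(2 + M)
-19*S(1)*(-38) = -19*1*(2 + 1)*(-38) = -19*1*3*(-38) = -57*(-38) = -19*(-114) = 2166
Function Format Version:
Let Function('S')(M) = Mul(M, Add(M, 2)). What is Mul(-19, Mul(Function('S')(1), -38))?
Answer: 2166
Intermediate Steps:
Function('S')(M) = Mul(M, Add(2, M))
Mul(-19, Mul(Function('S')(1), -38)) = Mul(-19, Mul(Mul(1, Add(2, 1)), -38)) = Mul(-19, Mul(Mul(1, 3), -38)) = Mul(-19, Mul(3, -38)) = Mul(-19, -114) = 2166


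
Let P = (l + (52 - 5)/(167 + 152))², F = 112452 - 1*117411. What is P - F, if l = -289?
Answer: 8995149535/101761 ≈ 88395.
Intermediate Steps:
F = -4959 (F = 112452 - 117411 = -4959)
P = 8490516736/101761 (P = (-289 + (52 - 5)/(167 + 152))² = (-289 + 47/319)² = (-92144/319)² = 8490516736/101761 ≈ 83436.)
P - F = 8490516736/101761 - 1*(-4959) = 8490516736/101761 + 4959 = 8995149535/101761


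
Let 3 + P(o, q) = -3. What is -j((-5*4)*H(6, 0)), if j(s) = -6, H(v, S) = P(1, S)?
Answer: 6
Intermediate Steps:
P(o, q) = -6 (P(o, q) = -3 - 3 = -6)
H(v, S) = -6
-j((-5*4)*H(6, 0)) = -1*(-6) = 6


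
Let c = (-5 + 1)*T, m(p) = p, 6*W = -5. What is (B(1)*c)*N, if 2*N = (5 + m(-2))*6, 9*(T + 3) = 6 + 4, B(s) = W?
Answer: -170/3 ≈ -56.667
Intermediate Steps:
W = -⅚ (W = (⅙)*(-5) = -⅚ ≈ -0.83333)
B(s) = -⅚
T = -17/9 (T = -3 + (6 + 4)/9 = -3 + (⅑)*10 = -3 + 10/9 = -17/9 ≈ -1.8889)
c = 68/9 (c = (-5 + 1)*(-17/9) = -4*(-17/9) = 68/9 ≈ 7.5556)
N = 9 (N = ((5 - 2)*6)/2 = (3*6)/2 = (½)*18 = 9)
(B(1)*c)*N = -⅚*68/9*9 = -170/27*9 = -170/3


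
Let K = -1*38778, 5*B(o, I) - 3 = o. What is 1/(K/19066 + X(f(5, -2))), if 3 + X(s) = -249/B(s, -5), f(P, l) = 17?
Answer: -38132/2565669 ≈ -0.014862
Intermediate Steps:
B(o, I) = ⅗ + o/5
K = -38778
X(s) = -3 - 249/(⅗ + s/5)
1/(K/19066 + X(f(5, -2))) = 1/(-38778/19066 + 3*(-418 - 1*17)/(3 + 17)) = 1/(-38778*1/19066 + 3*(-418 - 17)/20) = 1/(-19389/9533 + 3*(1/20)*(-435)) = 1/(-19389/9533 - 261/4) = 1/(-2565669/38132) = -38132/2565669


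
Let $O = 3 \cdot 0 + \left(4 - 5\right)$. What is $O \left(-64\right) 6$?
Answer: $384$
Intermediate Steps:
$O = -1$ ($O = 0 + \left(4 - 5\right) = 0 - 1 = -1$)
$O \left(-64\right) 6 = \left(-1\right) \left(-64\right) 6 = 64 \cdot 6 = 384$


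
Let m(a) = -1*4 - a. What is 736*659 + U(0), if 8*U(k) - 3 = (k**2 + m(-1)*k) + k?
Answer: 3880195/8 ≈ 4.8502e+5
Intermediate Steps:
m(a) = -4 - a
U(k) = 3/8 - k/4 + k**2/8 (U(k) = 3/8 + ((k**2 + (-4 - 1*(-1))*k) + k)/8 = 3/8 + ((k**2 + (-4 + 1)*k) + k)/8 = 3/8 + ((k**2 - 3*k) + k)/8 = 3/8 + (k**2 - 2*k)/8 = 3/8 + (-k/4 + k**2/8) = 3/8 - k/4 + k**2/8)
736*659 + U(0) = 736*659 + (3/8 - 1/4*0 + (1/8)*0**2) = 485024 + (3/8 + 0 + (1/8)*0) = 485024 + (3/8 + 0 + 0) = 485024 + 3/8 = 3880195/8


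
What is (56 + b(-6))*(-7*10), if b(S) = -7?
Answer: -3430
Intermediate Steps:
(56 + b(-6))*(-7*10) = (56 - 7)*(-7*10) = 49*(-70) = -3430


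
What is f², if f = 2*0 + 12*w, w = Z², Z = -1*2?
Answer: 2304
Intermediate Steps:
Z = -2
w = 4 (w = (-2)² = 4)
f = 48 (f = 2*0 + 12*4 = 0 + 48 = 48)
f² = 48² = 2304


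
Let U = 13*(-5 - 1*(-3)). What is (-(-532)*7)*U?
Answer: -96824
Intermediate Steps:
U = -26 (U = 13*(-5 + 3) = 13*(-2) = -26)
(-(-532)*7)*U = -(-532)*7*(-26) = -76*(-49)*(-26) = 3724*(-26) = -96824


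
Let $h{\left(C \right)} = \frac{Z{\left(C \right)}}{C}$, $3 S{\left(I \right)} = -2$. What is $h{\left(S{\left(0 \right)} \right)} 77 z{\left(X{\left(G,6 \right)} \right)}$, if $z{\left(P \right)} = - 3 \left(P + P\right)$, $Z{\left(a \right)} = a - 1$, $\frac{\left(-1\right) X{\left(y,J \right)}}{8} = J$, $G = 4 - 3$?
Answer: $55440$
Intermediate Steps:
$S{\left(I \right)} = - \frac{2}{3}$ ($S{\left(I \right)} = \frac{1}{3} \left(-2\right) = - \frac{2}{3}$)
$G = 1$ ($G = 4 - 3 = 1$)
$X{\left(y,J \right)} = - 8 J$
$Z{\left(a \right)} = -1 + a$
$z{\left(P \right)} = - 6 P$ ($z{\left(P \right)} = - 3 \cdot 2 P = - 6 P$)
$h{\left(C \right)} = \frac{-1 + C}{C}$
$h{\left(S{\left(0 \right)} \right)} 77 z{\left(X{\left(G,6 \right)} \right)} = \frac{-1 - \frac{2}{3}}{- \frac{2}{3}} \cdot 77 \left(- 6 \left(\left(-8\right) 6\right)\right) = \left(- \frac{3}{2}\right) \left(- \frac{5}{3}\right) 77 \left(\left(-6\right) \left(-48\right)\right) = \frac{5}{2} \cdot 77 \cdot 288 = \frac{385}{2} \cdot 288 = 55440$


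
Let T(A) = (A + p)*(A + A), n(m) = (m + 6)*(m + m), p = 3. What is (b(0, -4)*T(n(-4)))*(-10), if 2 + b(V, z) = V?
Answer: 8320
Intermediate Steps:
b(V, z) = -2 + V
n(m) = 2*m*(6 + m) (n(m) = (6 + m)*(2*m) = 2*m*(6 + m))
T(A) = 2*A*(3 + A) (T(A) = (A + 3)*(A + A) = (3 + A)*(2*A) = 2*A*(3 + A))
(b(0, -4)*T(n(-4)))*(-10) = ((-2 + 0)*(2*(2*(-4)*(6 - 4))*(3 + 2*(-4)*(6 - 4))))*(-10) = -4*2*(-4)*2*(3 + 2*(-4)*2)*(-10) = -4*(-16)*(3 - 16)*(-10) = -4*(-16)*(-13)*(-10) = -2*416*(-10) = -832*(-10) = 8320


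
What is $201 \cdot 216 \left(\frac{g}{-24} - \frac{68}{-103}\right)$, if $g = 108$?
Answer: $- \frac{17171028}{103} \approx -1.6671 \cdot 10^{5}$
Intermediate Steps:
$201 \cdot 216 \left(\frac{g}{-24} - \frac{68}{-103}\right) = 201 \cdot 216 \left(\frac{108}{-24} - \frac{68}{-103}\right) = 43416 \left(108 \left(- \frac{1}{24}\right) - - \frac{68}{103}\right) = 43416 \left(- \frac{9}{2} + \frac{68}{103}\right) = 43416 \left(- \frac{791}{206}\right) = - \frac{17171028}{103}$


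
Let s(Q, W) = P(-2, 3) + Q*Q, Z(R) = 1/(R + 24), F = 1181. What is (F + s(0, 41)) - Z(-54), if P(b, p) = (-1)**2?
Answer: 35461/30 ≈ 1182.0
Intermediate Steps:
P(b, p) = 1
Z(R) = 1/(24 + R)
s(Q, W) = 1 + Q**2 (s(Q, W) = 1 + Q*Q = 1 + Q**2)
(F + s(0, 41)) - Z(-54) = (1181 + (1 + 0**2)) - 1/(24 - 54) = (1181 + (1 + 0)) - 1/(-30) = (1181 + 1) - 1*(-1/30) = 1182 + 1/30 = 35461/30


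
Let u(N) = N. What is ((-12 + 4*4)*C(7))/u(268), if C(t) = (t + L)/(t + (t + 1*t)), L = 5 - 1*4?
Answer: 8/1407 ≈ 0.0056859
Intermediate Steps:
L = 1 (L = 5 - 4 = 1)
C(t) = (1 + t)/(3*t) (C(t) = (t + 1)/(t + (t + 1*t)) = (1 + t)/(t + (t + t)) = (1 + t)/(t + 2*t) = (1 + t)/((3*t)) = (1 + t)*(1/(3*t)) = (1 + t)/(3*t))
((-12 + 4*4)*C(7))/u(268) = ((-12 + 4*4)*((1/3)*(1 + 7)/7))/268 = ((-12 + 16)*((1/3)*(1/7)*8))*(1/268) = (4*(8/21))*(1/268) = (32/21)*(1/268) = 8/1407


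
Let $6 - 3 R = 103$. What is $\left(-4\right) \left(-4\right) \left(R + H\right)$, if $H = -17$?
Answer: $- \frac{2368}{3} \approx -789.33$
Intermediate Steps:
$R = - \frac{97}{3}$ ($R = 2 - \frac{103}{3} = - \frac{97}{3} \approx -32.333$)
$\left(-4\right) \left(-4\right) \left(R + H\right) = \left(-4\right) \left(-4\right) \left(- \frac{97}{3} - 17\right) = 16 \left(- \frac{148}{3}\right) = - \frac{2368}{3}$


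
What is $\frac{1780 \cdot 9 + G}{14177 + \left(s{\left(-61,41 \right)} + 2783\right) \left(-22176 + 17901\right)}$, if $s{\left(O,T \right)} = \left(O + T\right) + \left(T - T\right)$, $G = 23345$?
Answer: $- \frac{39365}{11797648} \approx -0.0033367$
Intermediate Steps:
$s{\left(O,T \right)} = O + T$ ($s{\left(O,T \right)} = \left(O + T\right) + 0 = O + T$)
$\frac{1780 \cdot 9 + G}{14177 + \left(s{\left(-61,41 \right)} + 2783\right) \left(-22176 + 17901\right)} = \frac{1780 \cdot 9 + 23345}{14177 + \left(\left(-61 + 41\right) + 2783\right) \left(-22176 + 17901\right)} = \frac{16020 + 23345}{14177 + \left(-20 + 2783\right) \left(-4275\right)} = \frac{39365}{14177 + 2763 \left(-4275\right)} = \frac{39365}{14177 - 11811825} = \frac{39365}{-11797648} = 39365 \left(- \frac{1}{11797648}\right) = - \frac{39365}{11797648}$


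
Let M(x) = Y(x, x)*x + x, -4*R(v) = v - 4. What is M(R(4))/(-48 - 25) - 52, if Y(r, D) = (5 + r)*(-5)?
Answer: -52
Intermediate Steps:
Y(r, D) = -25 - 5*r
R(v) = 1 - v/4 (R(v) = -(v - 4)/4 = -(-4 + v)/4 = 1 - v/4)
M(x) = x + x*(-25 - 5*x) (M(x) = (-25 - 5*x)*x + x = x*(-25 - 5*x) + x = x + x*(-25 - 5*x))
M(R(4))/(-48 - 25) - 52 = (-(1 - ¼*4)*(24 + 5*(1 - ¼*4)))/(-48 - 25) - 52 = (-(1 - 1)*(24 + 5*(1 - 1)))/(-73) - 52 = -(-1)*0*(24 + 5*0)/73 - 52 = -(-1)*0*(24 + 0)/73 - 52 = -(-1)*0*24/73 - 52 = -1/73*0 - 52 = 0 - 52 = -52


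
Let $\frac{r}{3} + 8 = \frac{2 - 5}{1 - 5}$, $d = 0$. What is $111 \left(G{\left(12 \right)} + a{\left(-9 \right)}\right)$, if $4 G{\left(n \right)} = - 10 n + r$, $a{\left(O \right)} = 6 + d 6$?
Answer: $- \frac{52281}{16} \approx -3267.6$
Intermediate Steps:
$a{\left(O \right)} = 6$ ($a{\left(O \right)} = 6 + 0 \cdot 6 = 6 + 0 = 6$)
$r = - \frac{87}{4}$ ($r = -24 + 3 \frac{2 - 5}{1 - 5} = -24 + 3 \left(- \frac{3}{-4}\right) = -24 + 3 \left(\left(-3\right) \left(- \frac{1}{4}\right)\right) = -24 + 3 \cdot \frac{3}{4} = -24 + \frac{9}{4} = - \frac{87}{4} \approx -21.75$)
$G{\left(n \right)} = - \frac{87}{16} - \frac{5 n}{2}$ ($G{\left(n \right)} = \frac{- 10 n - \frac{87}{4}}{4} = \frac{- \frac{87}{4} - 10 n}{4} = - \frac{87}{16} - \frac{5 n}{2}$)
$111 \left(G{\left(12 \right)} + a{\left(-9 \right)}\right) = 111 \left(\left(- \frac{87}{16} - 30\right) + 6\right) = 111 \left(- \frac{567}{16} + 6\right) = 111 \left(- \frac{471}{16}\right) = - \frac{52281}{16}$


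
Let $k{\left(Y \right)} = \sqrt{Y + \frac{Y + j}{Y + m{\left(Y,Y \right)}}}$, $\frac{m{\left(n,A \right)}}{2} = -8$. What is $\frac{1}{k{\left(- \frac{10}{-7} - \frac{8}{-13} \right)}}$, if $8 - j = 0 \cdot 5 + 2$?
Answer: $\frac{\sqrt{1225099785}}{42402} \approx 0.82547$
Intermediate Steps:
$m{\left(n,A \right)} = -16$ ($m{\left(n,A \right)} = 2 \left(-8\right) = -16$)
$j = 6$ ($j = 8 - \left(0 \cdot 5 + 2\right) = 8 - \left(0 + 2\right) = 8 - 2 = 6$)
$k{\left(Y \right)} = \sqrt{Y + \frac{6 + Y}{-16 + Y}}$ ($k{\left(Y \right)} = \sqrt{Y + \frac{Y + 6}{Y - 16}} = \sqrt{Y + \frac{6 + Y}{-16 + Y}}$)
$\frac{1}{k{\left(- \frac{10}{-7} - \frac{8}{-13} \right)}} = \frac{1}{\sqrt{\frac{6 - \left(- \frac{10}{7} - \frac{8}{13}\right) + \left(- \frac{10}{-7} - \frac{8}{-13}\right) \left(-16 - \left(- \frac{10}{7} - \frac{8}{13}\right)\right)}{-16 - \left(- \frac{10}{7} - \frac{8}{13}\right)}}} = \frac{1}{\sqrt{\frac{6 - - \frac{186}{91} + \left(\left(-10\right) \left(- \frac{1}{7}\right) - - \frac{8}{13}\right) \left(-16 - - \frac{186}{91}\right)}{-16 - - \frac{186}{91}}}} = \frac{1}{\sqrt{\frac{6 + \left(\frac{10}{7} + \frac{8}{13}\right) + \left(\frac{10}{7} + \frac{8}{13}\right) \left(-16 + \left(\frac{10}{7} + \frac{8}{13}\right)\right)}{-16 + \left(\frac{10}{7} + \frac{8}{13}\right)}}} = \frac{1}{\sqrt{\frac{6 + \frac{186}{91} + \frac{186 \left(-16 + \frac{186}{91}\right)}{91}}{-16 + \frac{186}{91}}}} = \frac{1}{\sqrt{\frac{6 + \frac{186}{91} + \frac{186}{91} \left(- \frac{1270}{91}\right)}{- \frac{1270}{91}}}} = \frac{1}{\sqrt{- \frac{91 \left(6 + \frac{186}{91} - \frac{236220}{8281}\right)}{1270}}} = \frac{1}{\sqrt{\left(- \frac{91}{1270}\right) \left(- \frac{169608}{8281}\right)}} = \frac{1}{\sqrt{\frac{84804}{57785}}} = \frac{1}{\frac{2}{57785} \sqrt{1225099785}} = \frac{\sqrt{1225099785}}{42402}$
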